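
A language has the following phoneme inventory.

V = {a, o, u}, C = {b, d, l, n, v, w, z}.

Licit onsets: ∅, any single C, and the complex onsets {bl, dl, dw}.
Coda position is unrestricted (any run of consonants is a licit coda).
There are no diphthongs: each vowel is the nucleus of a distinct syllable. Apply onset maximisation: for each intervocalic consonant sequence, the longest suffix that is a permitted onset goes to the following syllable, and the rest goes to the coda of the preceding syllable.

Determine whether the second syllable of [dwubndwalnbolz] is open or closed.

closed

Vowels present: u, a, o; each is a nucleus, giving 3 syllables.
V1 /u/ – V2 /a/: /bndw/ — longest licit onset from the right is /dw/, leaving /bn/ as coda.
V2 /a/ – V3 /o/: /lnb/; trying suffixes from longest down, /b/ is the first permitted one, so coda /ln/ | onset /b/.
So the parse is dwubn.dwaln.bolz.
Syllable 2 is /dwaln/ with coda /ln/, so it is closed.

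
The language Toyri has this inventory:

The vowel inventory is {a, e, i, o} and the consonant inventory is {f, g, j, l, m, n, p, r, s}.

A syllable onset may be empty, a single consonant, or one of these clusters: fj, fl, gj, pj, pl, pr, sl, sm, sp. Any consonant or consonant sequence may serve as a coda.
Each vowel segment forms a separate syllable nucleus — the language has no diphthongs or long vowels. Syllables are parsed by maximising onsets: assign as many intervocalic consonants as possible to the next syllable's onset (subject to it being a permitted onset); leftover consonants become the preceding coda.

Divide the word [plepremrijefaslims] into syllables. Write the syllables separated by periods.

Nuclei (vowels): e, e, i, e, a, i → 6 syllables.
/e…e/ gap (V1→V2): cluster /pr/ — /pr/ is itself a permitted onset, so the whole cluster goes right; preceding coda = ∅.
/e…i/ gap (V2→V3): cluster /mr/ — the longest permitted-onset suffix is /r/; onset = /r/, preceding coda = /m/.
/i…e/ gap (V3→V4): /j/ is a single consonant, so it becomes the next onset.
/e…a/ gap (V4→V5): /f/ is a single consonant, so it becomes the next onset.
/a…i/ gap (V5→V6): /sl/ is a licit onset in full, so it all attaches to the next syllable.

ple.prem.ri.je.fa.slims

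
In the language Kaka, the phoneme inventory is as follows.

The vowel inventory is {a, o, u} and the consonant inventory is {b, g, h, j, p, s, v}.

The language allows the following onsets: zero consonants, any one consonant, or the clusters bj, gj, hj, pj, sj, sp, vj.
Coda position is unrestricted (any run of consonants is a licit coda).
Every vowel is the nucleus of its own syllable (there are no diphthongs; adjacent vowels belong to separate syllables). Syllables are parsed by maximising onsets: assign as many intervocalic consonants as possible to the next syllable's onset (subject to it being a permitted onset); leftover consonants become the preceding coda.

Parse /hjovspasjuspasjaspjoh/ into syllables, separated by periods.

Nuclei (vowels): o, a, u, a, a, o → 6 syllables.
σ1/σ2 boundary: /vsp/ splits as /v/ + /sp/ (/sp/ is the longest suffix that is a licit onset).
σ2/σ3 boundary: cluster /sj/ — /sj/ is itself a permitted onset, so the whole cluster goes right; preceding coda = ∅.
σ3/σ4 boundary: /sp/ — entire cluster is a permitted onset → onset /sp/, coda ∅.
σ4/σ5 boundary: cluster /sj/ — /sj/ is itself a permitted onset, so the whole cluster goes right; preceding coda = ∅.
σ5/σ6 boundary: /spj/ splits as /s/ + /pj/ (/pj/ is the longest suffix that is a licit onset).

hjov.spa.sju.spa.sjas.pjoh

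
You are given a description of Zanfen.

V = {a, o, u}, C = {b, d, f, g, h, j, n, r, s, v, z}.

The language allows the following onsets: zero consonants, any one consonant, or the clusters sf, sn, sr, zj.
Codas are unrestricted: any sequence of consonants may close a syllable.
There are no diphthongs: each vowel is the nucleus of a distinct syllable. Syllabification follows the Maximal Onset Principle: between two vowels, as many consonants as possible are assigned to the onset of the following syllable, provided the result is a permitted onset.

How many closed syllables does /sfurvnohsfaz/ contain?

3

Nuclei (vowels): u, o, a → 3 syllables.
V1 /u/ – V2 /o/: /rvn/ splits as /rv/ + /n/ (/n/ is the longest suffix that is a licit onset).
V2 /o/ – V3 /a/: cluster /hsf/ — the longest permitted-onset suffix is /sf/; onset = /sf/, preceding coda = /h/.
Putting it together: sfurv.noh.sfaz.
Classifying each syllable: /sfurv/ (closed), /noh/ (closed), /sfaz/ (closed).
Closed syllables: 3.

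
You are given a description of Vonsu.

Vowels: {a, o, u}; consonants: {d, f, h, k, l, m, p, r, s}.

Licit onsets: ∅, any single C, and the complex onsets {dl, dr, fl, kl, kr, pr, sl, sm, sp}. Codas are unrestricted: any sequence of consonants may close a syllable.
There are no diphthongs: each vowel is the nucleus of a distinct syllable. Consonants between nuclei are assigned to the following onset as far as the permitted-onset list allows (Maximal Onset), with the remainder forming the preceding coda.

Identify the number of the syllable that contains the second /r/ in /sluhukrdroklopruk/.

The vowels are u, u, o, o, u — 5 nuclei, so 5 syllables.
σ1/σ2 boundary: /h/ is a single consonant, so it becomes the next onset.
σ2/σ3 boundary: cluster /krdr/ — the longest permitted-onset suffix is /dr/; onset = /dr/, preceding coda = /kr/.
σ3/σ4 boundary: cluster /kl/ — /kl/ is itself a permitted onset, so the whole cluster goes right; preceding coda = ∅.
σ4/σ5 boundary: cluster /pr/ — /pr/ is itself a permitted onset, so the whole cluster goes right; preceding coda = ∅.
Result: slu.hukr.dro.klo.pruk.
The second /r/ is in the onset of syllable 3 (/dro/).

3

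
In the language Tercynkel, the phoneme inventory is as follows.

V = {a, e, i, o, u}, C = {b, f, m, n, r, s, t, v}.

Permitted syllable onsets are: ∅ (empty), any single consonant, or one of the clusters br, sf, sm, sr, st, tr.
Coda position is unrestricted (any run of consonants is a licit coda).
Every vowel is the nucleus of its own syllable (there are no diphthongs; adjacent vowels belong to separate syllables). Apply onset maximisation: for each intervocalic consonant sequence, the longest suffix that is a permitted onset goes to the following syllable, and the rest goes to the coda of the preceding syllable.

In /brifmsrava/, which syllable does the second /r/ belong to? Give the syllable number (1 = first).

Nuclei (vowels): i, a, a → 3 syllables.
/i…a/ gap (V1→V2): cluster /fmsr/ — the longest permitted-onset suffix is /sr/; onset = /sr/, preceding coda = /fm/.
/a…a/ gap (V2→V3): just /v/ — single C goes to the following onset.
Result: brifm.sra.va.
The second /r/ is in the onset of syllable 2 (/sra/).

2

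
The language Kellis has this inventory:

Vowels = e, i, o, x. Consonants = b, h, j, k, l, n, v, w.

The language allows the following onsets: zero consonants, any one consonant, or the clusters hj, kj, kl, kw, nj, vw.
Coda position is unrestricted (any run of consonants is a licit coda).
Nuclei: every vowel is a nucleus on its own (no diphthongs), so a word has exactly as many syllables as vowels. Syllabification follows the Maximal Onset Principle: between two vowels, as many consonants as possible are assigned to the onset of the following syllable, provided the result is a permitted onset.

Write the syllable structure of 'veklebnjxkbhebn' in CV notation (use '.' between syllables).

Nuclei (vowels): e, e, x, e → 4 syllables.
/e…e/ gap (V1→V2): cluster /kl/ — /kl/ is itself a permitted onset, so the whole cluster goes right; preceding coda = ∅.
/e…x/ gap (V2→V3): /bnj/; trying suffixes from longest down, /nj/ is the first permitted one, so coda /b/ | onset /nj/.
/x…e/ gap (V3→V4): /kbh/ splits as /kb/ + /h/ (/h/ is the longest suffix that is a licit onset).
Putting it together: ve.kleb.njxkb.hebn.
Mapping each syllable to C/V: /ve/ → CV, /kleb/ → CCVC, /njxkb/ → CCVCC, /hebn/ → CVCC.

CV.CCVC.CCVCC.CVCC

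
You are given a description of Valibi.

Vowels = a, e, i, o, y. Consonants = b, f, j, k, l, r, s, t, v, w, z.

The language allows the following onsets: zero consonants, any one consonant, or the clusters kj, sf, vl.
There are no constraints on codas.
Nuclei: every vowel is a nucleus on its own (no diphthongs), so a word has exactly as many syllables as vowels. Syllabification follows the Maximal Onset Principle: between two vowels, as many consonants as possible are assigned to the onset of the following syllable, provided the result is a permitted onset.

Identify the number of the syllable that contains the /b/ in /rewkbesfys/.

The vowels are e, e, y — 3 nuclei, so 3 syllables.
/e…e/ gap (V1→V2): /wkb/ splits as /wk/ + /b/ (/b/ is the longest suffix that is a licit onset).
/e…y/ gap (V2→V3): /sf/ is a licit onset in full, so it all attaches to the next syllable.
Syllabification: rewk.be.sfys.
The /b/ is in the onset of syllable 2 (/be/).

2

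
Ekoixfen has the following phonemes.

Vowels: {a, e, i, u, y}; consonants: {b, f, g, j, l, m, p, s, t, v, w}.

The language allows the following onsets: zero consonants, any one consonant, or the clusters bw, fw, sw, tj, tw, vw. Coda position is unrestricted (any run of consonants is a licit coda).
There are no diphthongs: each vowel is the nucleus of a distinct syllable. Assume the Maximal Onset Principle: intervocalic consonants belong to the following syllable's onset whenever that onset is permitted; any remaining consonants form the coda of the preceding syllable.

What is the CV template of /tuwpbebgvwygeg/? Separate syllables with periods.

CVCC.CVCC.CCV.CVC

Nuclei (vowels): u, e, y, e → 4 syllables.
σ1/σ2 boundary: cluster /wpb/ — the longest permitted-onset suffix is /b/; onset = /b/, preceding coda = /wp/.
σ2/σ3 boundary: /bgvw/ splits as /bg/ + /vw/ (/vw/ is the longest suffix that is a licit onset).
σ3/σ4 boundary: /g/ → onset of the next syllable (single consonants are always licit onsets).
Syllabification: tuwp.bebg.vwy.geg.
Mapping each syllable to C/V: /tuwp/ → CVCC, /bebg/ → CVCC, /vwy/ → CCV, /geg/ → CVC.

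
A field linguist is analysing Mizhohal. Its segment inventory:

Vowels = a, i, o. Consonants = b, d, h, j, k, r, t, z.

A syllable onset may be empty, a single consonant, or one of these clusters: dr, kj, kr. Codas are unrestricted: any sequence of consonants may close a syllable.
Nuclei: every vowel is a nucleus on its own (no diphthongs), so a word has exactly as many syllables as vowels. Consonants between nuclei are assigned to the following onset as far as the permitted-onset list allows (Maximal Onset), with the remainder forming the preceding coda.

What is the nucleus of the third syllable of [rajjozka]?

a

Nuclei (vowels): a, o, a → 3 syllables.
The third nucleus (vowel 3 from the left) is /a/.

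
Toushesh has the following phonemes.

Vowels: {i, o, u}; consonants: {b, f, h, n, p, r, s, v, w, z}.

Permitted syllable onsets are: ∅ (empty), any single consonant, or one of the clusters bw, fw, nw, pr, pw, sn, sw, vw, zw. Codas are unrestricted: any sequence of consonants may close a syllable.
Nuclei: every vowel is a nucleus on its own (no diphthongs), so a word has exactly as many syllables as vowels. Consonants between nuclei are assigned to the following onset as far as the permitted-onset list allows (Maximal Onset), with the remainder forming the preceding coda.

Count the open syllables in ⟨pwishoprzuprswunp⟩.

Nuclei (vowels): i, o, u, u → 4 syllables.
Between /i/ (V1) and /o/ (V2): /sh/; trying suffixes from longest down, /h/ is the first permitted one, so coda /s/ | onset /h/.
Between /o/ (V2) and /u/ (V3): cluster /prz/ — the longest permitted-onset suffix is /z/; onset = /z/, preceding coda = /pr/.
Between /u/ (V3) and /u/ (V4): cluster /prsw/ — the longest permitted-onset suffix is /sw/; onset = /sw/, preceding coda = /pr/.
Syllabification: pwis.hopr.zupr.swunp.
Classifying each syllable: /pwis/ (closed), /hopr/ (closed), /zupr/ (closed), /swunp/ (closed).
Open syllables: 0.

0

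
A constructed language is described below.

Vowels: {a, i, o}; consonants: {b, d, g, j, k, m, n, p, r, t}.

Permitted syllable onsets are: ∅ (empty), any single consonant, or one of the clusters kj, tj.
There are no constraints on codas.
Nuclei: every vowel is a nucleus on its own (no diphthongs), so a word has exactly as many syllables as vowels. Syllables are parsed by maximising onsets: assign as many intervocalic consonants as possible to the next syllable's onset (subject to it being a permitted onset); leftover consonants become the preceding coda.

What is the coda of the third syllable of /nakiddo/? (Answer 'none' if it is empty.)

none

Vowels present: a, i, o; each is a nucleus, giving 3 syllables.
V1 /a/ – V2 /i/: /k/ → onset of the next syllable (single consonants are always licit onsets).
V2 /i/ – V3 /o/: cluster /dd/ — the longest permitted-onset suffix is /d/; onset = /d/, preceding coda = /d/.
So the parse is na.kid.do.
Syllable 3 is /do/: onset /d/, nucleus /o/, coda ∅.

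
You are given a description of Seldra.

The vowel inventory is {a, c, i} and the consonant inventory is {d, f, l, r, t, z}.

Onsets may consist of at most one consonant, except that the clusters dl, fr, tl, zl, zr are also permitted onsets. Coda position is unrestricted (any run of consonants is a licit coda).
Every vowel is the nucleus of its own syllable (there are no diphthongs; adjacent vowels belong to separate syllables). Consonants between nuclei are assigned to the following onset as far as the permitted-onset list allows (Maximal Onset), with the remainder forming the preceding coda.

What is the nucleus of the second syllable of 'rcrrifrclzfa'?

i

Vowels present: c, i, c, a; each is a nucleus, giving 4 syllables.
The second nucleus (vowel 2 from the left) is /i/.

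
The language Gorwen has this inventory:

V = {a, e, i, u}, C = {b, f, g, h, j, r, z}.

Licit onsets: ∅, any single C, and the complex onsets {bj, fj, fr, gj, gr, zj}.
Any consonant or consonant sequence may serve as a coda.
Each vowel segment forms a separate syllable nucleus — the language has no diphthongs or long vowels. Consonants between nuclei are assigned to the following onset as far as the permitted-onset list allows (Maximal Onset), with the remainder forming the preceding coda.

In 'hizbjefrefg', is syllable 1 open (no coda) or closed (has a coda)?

closed

Vowels present: i, e, e; each is a nucleus, giving 3 syllables.
σ1/σ2 boundary: /zbj/; trying suffixes from longest down, /bj/ is the first permitted one, so coda /z/ | onset /bj/.
σ2/σ3 boundary: cluster /fr/ — /fr/ is itself a permitted onset, so the whole cluster goes right; preceding coda = ∅.
Syllabification: hiz.bje.frefg.
Syllable 1 is /hiz/ with coda /z/, so it is closed.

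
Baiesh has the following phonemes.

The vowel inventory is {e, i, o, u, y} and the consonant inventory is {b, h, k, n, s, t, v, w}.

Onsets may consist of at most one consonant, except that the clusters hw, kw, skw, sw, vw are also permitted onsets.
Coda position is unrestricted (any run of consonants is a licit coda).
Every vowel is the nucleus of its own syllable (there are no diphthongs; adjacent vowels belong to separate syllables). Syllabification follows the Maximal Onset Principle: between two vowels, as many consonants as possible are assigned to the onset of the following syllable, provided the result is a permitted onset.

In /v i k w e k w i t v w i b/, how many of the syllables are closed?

Nuclei (vowels): i, e, i, i → 4 syllables.
V1 /i/ – V2 /e/: /kw/ is a licit onset in full, so it all attaches to the next syllable.
V2 /e/ – V3 /i/: /kw/ — entire cluster is a permitted onset → onset /kw/, coda ∅.
V3 /i/ – V4 /i/: cluster /tvw/ — the longest permitted-onset suffix is /vw/; onset = /vw/, preceding coda = /t/.
Result: vi.kwe.kwit.vwib.
Classifying each syllable: /vi/ (open), /kwe/ (open), /kwit/ (closed), /vwib/ (closed).
Closed syllables: 2.

2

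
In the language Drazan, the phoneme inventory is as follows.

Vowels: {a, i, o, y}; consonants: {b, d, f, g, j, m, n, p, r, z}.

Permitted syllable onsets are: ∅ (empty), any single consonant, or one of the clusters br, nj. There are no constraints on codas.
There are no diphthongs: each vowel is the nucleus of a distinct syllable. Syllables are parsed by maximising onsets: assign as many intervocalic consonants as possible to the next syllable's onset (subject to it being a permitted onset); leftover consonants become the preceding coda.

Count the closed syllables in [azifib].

1

Nuclei (vowels): a, i, i → 3 syllables.
σ1/σ2 boundary: /z/ → onset of the next syllable (single consonants are always licit onsets).
σ2/σ3 boundary: /f/ is a single consonant, so it becomes the next onset.
Result: a.zi.fib.
Classifying each syllable: /a/ (open), /zi/ (open), /fib/ (closed).
Closed syllables: 1.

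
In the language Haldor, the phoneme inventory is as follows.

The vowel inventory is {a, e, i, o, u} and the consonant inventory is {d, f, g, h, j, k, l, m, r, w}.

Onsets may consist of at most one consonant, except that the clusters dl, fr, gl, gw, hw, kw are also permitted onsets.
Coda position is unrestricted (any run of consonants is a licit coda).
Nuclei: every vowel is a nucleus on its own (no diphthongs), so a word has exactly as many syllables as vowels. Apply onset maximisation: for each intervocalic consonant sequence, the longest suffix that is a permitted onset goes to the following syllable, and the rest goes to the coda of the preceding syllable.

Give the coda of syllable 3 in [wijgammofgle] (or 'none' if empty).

f

The vowels are i, a, o, e — 4 nuclei, so 4 syllables.
/i…a/ gap (V1→V2): cluster /jg/ — the longest permitted-onset suffix is /g/; onset = /g/, preceding coda = /j/.
/a…o/ gap (V2→V3): cluster /mm/ — the longest permitted-onset suffix is /m/; onset = /m/, preceding coda = /m/.
/o…e/ gap (V3→V4): cluster /fgl/ — the longest permitted-onset suffix is /gl/; onset = /gl/, preceding coda = /f/.
Result: wij.gam.mof.gle.
Syllable 3 is /mof/: onset /m/, nucleus /o/, coda /f/.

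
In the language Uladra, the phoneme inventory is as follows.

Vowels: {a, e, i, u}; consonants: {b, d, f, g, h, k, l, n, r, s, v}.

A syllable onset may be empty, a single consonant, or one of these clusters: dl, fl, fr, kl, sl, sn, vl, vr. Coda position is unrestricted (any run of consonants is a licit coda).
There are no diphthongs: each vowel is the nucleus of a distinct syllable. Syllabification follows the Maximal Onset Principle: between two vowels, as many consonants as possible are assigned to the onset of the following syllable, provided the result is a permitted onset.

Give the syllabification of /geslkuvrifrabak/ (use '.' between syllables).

gesl.ku.vri.fra.bak

Vowels present: e, u, i, a, a; each is a nucleus, giving 5 syllables.
σ1/σ2 boundary: /slk/ splits as /sl/ + /k/ (/k/ is the longest suffix that is a licit onset).
σ2/σ3 boundary: /vr/ is a licit onset in full, so it all attaches to the next syllable.
σ3/σ4 boundary: /fr/ — entire cluster is a permitted onset → onset /fr/, coda ∅.
σ4/σ5 boundary: /b/ → onset of the next syllable (single consonants are always licit onsets).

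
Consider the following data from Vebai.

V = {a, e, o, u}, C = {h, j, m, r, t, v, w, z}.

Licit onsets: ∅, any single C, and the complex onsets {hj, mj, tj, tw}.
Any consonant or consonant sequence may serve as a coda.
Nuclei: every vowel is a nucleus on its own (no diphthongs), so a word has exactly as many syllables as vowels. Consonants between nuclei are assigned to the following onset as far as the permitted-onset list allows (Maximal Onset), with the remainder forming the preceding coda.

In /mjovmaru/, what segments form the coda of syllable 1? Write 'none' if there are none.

Vowels present: o, a, u; each is a nucleus, giving 3 syllables.
Between /o/ (V1) and /a/ (V2): /vm/ splits as /v/ + /m/ (/m/ is the longest suffix that is a licit onset).
Between /a/ (V2) and /u/ (V3): /r/ → onset of the next syllable (single consonants are always licit onsets).
Syllabification: mjov.ma.ru.
Syllable 1 is /mjov/: onset /mj/, nucleus /o/, coda /v/.

v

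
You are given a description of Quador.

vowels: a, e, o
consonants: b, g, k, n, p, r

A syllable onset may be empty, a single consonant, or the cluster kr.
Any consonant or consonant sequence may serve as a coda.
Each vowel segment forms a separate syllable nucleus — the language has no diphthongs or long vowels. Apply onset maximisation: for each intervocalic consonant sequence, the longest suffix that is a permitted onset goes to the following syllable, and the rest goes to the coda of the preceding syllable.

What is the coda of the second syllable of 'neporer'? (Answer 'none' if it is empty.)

The vowels are e, o, e — 3 nuclei, so 3 syllables.
V1 /e/ – V2 /o/: just /p/ — single C goes to the following onset.
V2 /o/ – V3 /e/: just /r/ — single C goes to the following onset.
Result: ne.po.rer.
Syllable 2 is /po/: onset /p/, nucleus /o/, coda ∅.

none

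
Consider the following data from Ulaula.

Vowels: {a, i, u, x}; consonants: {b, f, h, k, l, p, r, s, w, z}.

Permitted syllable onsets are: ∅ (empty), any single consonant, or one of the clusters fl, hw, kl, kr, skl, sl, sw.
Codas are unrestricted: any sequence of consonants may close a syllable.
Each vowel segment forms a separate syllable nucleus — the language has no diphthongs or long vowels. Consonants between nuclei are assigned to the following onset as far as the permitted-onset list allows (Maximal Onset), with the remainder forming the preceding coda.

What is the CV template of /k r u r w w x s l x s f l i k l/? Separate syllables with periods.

CCVCC.CV.CCVC.CCVCC

Nuclei (vowels): u, x, x, i → 4 syllables.
/u…x/ gap (V1→V2): /rww/ — longest licit onset from the right is /w/, leaving /rw/ as coda.
/x…x/ gap (V2→V3): /sl/ is a licit onset in full, so it all attaches to the next syllable.
/x…i/ gap (V3→V4): /sfl/; trying suffixes from longest down, /fl/ is the first permitted one, so coda /s/ | onset /fl/.
Result: krurw.wx.slxs.flikl.
Mapping each syllable to C/V: /krurw/ → CCVCC, /wx/ → CV, /slxs/ → CCVC, /flikl/ → CCVCC.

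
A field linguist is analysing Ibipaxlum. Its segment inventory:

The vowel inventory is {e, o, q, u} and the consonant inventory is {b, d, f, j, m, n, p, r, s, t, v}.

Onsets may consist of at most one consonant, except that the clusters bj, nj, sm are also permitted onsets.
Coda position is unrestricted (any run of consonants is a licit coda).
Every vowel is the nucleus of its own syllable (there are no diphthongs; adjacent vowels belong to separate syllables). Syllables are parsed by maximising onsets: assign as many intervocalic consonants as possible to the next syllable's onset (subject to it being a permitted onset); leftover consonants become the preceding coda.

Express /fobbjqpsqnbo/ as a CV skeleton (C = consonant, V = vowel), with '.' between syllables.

Vowels present: o, q, q, o; each is a nucleus, giving 4 syllables.
V1 /o/ – V2 /q/: /bbj/ — longest licit onset from the right is /bj/, leaving /b/ as coda.
V2 /q/ – V3 /q/: /ps/ — longest licit onset from the right is /s/, leaving /p/ as coda.
V3 /q/ – V4 /o/: /nb/ splits as /n/ + /b/ (/b/ is the longest suffix that is a licit onset).
Putting it together: fob.bjqp.sqn.bo.
Mapping each syllable to C/V: /fob/ → CVC, /bjqp/ → CCVC, /sqn/ → CVC, /bo/ → CV.

CVC.CCVC.CVC.CV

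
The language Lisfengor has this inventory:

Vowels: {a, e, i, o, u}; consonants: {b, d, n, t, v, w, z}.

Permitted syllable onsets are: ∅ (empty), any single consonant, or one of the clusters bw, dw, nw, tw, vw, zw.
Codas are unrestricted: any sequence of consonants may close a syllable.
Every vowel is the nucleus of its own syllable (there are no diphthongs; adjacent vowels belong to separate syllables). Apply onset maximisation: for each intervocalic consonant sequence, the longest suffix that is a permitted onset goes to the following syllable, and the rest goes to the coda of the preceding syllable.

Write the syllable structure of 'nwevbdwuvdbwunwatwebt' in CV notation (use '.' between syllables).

Vowels present: e, u, u, a, e; each is a nucleus, giving 5 syllables.
σ1/σ2 boundary: /vbdw/; trying suffixes from longest down, /dw/ is the first permitted one, so coda /vb/ | onset /dw/.
σ2/σ3 boundary: /vdbw/ — longest licit onset from the right is /bw/, leaving /vd/ as coda.
σ3/σ4 boundary: /nw/ — entire cluster is a permitted onset → onset /nw/, coda ∅.
σ4/σ5 boundary: /tw/ — entire cluster is a permitted onset → onset /tw/, coda ∅.
Result: nwevb.dwuvd.bwu.nwa.twebt.
Mapping each syllable to C/V: /nwevb/ → CCVCC, /dwuvd/ → CCVCC, /bwu/ → CCV, /nwa/ → CCV, /twebt/ → CCVCC.

CCVCC.CCVCC.CCV.CCV.CCVCC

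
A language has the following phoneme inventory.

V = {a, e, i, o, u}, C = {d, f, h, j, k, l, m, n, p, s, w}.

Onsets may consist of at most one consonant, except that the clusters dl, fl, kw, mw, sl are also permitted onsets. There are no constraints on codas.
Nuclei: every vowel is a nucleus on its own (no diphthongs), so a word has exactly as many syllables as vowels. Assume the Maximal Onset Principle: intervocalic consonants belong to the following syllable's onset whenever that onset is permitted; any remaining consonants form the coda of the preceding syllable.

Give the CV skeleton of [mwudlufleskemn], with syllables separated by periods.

CCV.CCV.CCVC.CVCC

The vowels are u, u, e, e — 4 nuclei, so 4 syllables.
Between /u/ (V1) and /u/ (V2): /dl/ — entire cluster is a permitted onset → onset /dl/, coda ∅.
Between /u/ (V2) and /e/ (V3): /fl/ — entire cluster is a permitted onset → onset /fl/, coda ∅.
Between /e/ (V3) and /e/ (V4): /sk/ — longest licit onset from the right is /k/, leaving /s/ as coda.
Putting it together: mwu.dlu.fles.kemn.
Mapping each syllable to C/V: /mwu/ → CCV, /dlu/ → CCV, /fles/ → CCVC, /kemn/ → CVCC.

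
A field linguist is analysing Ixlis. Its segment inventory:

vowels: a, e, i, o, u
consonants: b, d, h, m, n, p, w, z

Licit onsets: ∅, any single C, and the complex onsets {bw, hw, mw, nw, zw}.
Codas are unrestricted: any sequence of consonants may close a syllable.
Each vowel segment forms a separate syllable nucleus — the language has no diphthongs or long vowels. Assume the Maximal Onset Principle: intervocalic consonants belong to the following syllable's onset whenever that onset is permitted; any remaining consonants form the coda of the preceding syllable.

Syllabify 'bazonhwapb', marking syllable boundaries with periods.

The vowels are a, o, a — 3 nuclei, so 3 syllables.
V1 /a/ – V2 /o/: /z/ → onset of the next syllable (single consonants are always licit onsets).
V2 /o/ – V3 /a/: /nhw/ splits as /n/ + /hw/ (/hw/ is the longest suffix that is a licit onset).

ba.zon.hwapb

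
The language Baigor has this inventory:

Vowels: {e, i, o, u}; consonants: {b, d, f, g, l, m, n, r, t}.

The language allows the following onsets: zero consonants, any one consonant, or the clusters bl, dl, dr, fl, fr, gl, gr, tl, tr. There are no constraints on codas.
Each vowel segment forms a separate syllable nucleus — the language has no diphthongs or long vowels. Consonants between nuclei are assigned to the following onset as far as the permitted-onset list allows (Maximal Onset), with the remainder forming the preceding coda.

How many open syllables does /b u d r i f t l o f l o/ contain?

3

The vowels are u, i, o, o — 4 nuclei, so 4 syllables.
σ1/σ2 boundary: /dr/ — entire cluster is a permitted onset → onset /dr/, coda ∅.
σ2/σ3 boundary: cluster /ftl/ — the longest permitted-onset suffix is /tl/; onset = /tl/, preceding coda = /f/.
σ3/σ4 boundary: cluster /fl/ — /fl/ is itself a permitted onset, so the whole cluster goes right; preceding coda = ∅.
Putting it together: bu.drif.tlo.flo.
Classifying each syllable: /bu/ (open), /drif/ (closed), /tlo/ (open), /flo/ (open).
Open syllables: 3.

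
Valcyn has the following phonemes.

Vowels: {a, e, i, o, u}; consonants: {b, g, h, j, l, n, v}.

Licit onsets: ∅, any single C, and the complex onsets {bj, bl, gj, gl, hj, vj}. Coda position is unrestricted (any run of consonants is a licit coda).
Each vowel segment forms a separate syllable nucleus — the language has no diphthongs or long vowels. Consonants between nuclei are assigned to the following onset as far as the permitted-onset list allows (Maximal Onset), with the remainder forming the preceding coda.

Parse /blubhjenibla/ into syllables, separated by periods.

Vowels present: u, e, i, a; each is a nucleus, giving 4 syllables.
Between /u/ (V1) and /e/ (V2): /bhj/; trying suffixes from longest down, /hj/ is the first permitted one, so coda /b/ | onset /hj/.
Between /e/ (V2) and /i/ (V3): just /n/ — single C goes to the following onset.
Between /i/ (V3) and /a/ (V4): /bl/ is a licit onset in full, so it all attaches to the next syllable.

blub.hje.ni.bla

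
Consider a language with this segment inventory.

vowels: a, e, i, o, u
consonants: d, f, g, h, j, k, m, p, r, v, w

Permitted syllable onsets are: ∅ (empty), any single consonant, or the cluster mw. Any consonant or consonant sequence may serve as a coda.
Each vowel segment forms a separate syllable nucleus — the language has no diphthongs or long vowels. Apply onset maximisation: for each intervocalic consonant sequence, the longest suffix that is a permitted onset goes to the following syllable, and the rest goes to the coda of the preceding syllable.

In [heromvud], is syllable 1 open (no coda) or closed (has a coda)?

open

Vowels present: e, o, u; each is a nucleus, giving 3 syllables.
V1 /e/ – V2 /o/: /r/ → onset of the next syllable (single consonants are always licit onsets).
V2 /o/ – V3 /u/: /mv/; trying suffixes from longest down, /v/ is the first permitted one, so coda /m/ | onset /v/.
Putting it together: he.rom.vud.
Syllable 1 is /he/; it ends in its nucleus with no coda, so it is open.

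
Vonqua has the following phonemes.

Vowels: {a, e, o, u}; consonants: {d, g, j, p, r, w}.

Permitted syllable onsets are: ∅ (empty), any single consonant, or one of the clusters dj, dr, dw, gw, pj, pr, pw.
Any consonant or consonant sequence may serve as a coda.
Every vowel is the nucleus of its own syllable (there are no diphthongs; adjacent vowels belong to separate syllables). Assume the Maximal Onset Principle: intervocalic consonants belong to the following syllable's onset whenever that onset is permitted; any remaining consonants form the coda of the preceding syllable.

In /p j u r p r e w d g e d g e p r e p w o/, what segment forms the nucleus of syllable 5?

Nuclei (vowels): u, e, e, e, e, o → 6 syllables.
The fifth nucleus (vowel 5 from the left) is /e/.

e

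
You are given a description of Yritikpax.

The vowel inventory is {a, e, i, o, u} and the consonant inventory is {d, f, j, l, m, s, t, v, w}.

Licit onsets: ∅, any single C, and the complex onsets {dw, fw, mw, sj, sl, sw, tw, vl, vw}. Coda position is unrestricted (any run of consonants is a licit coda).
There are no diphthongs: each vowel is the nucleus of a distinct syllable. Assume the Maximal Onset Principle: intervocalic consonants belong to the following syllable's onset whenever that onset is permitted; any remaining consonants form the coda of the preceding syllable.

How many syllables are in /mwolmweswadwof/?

4

Nuclei (vowels): o, e, a, o → 4 syllables.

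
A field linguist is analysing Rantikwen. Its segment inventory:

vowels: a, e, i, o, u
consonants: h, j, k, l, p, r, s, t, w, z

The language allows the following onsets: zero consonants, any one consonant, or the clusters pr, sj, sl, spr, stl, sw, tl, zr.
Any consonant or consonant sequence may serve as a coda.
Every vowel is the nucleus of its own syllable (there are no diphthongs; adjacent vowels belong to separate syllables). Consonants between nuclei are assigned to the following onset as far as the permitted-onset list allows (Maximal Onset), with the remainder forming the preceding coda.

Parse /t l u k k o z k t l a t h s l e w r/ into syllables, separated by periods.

The vowels are u, o, a, e — 4 nuclei, so 4 syllables.
σ1/σ2 boundary: /kk/ — longest licit onset from the right is /k/, leaving /k/ as coda.
σ2/σ3 boundary: /zktl/; trying suffixes from longest down, /tl/ is the first permitted one, so coda /zk/ | onset /tl/.
σ3/σ4 boundary: /thsl/ splits as /th/ + /sl/ (/sl/ is the longest suffix that is a licit onset).

tluk.kozk.tlath.slewr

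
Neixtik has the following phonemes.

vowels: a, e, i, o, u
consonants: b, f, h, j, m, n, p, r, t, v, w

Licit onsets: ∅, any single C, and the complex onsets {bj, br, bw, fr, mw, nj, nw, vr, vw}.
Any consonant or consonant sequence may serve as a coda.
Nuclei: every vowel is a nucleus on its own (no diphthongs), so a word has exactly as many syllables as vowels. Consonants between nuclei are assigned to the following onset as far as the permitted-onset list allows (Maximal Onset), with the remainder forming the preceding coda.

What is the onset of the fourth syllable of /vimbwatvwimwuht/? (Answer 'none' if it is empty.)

mw

The vowels are i, a, i, u — 4 nuclei, so 4 syllables.
/i…a/ gap (V1→V2): /mbw/ splits as /m/ + /bw/ (/bw/ is the longest suffix that is a licit onset).
/a…i/ gap (V2→V3): cluster /tvw/ — the longest permitted-onset suffix is /vw/; onset = /vw/, preceding coda = /t/.
/i…u/ gap (V3→V4): /mw/ is a licit onset in full, so it all attaches to the next syllable.
So the parse is vim.bwat.vwi.mwuht.
Syllable 4 is /mwuht/: onset /mw/, nucleus /u/, coda /ht/.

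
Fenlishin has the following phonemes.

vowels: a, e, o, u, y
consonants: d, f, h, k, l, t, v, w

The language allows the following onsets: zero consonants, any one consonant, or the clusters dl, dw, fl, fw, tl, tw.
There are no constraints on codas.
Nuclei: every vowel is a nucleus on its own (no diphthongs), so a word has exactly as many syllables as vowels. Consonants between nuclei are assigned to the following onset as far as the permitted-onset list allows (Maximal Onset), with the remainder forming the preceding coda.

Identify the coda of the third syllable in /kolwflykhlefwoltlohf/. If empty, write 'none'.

The vowels are o, y, e, o, o — 5 nuclei, so 5 syllables.
V1 /o/ – V2 /y/: /lwfl/; trying suffixes from longest down, /fl/ is the first permitted one, so coda /lw/ | onset /fl/.
V2 /y/ – V3 /e/: /khl/ — longest licit onset from the right is /l/, leaving /kh/ as coda.
V3 /e/ – V4 /o/: cluster /fw/ — /fw/ is itself a permitted onset, so the whole cluster goes right; preceding coda = ∅.
V4 /o/ – V5 /o/: cluster /ltl/ — the longest permitted-onset suffix is /tl/; onset = /tl/, preceding coda = /l/.
Putting it together: kolw.flykh.le.fwol.tlohf.
Syllable 3 is /le/: onset /l/, nucleus /e/, coda ∅.

none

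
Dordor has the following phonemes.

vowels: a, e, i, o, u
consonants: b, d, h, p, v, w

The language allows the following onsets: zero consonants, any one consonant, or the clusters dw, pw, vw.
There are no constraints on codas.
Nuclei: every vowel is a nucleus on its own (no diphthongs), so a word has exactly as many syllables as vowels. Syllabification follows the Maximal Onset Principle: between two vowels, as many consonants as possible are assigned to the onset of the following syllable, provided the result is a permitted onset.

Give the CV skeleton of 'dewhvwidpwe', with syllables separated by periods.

CVCC.CCVC.CCV

Nuclei (vowels): e, i, e → 3 syllables.
/e…i/ gap (V1→V2): /whvw/ splits as /wh/ + /vw/ (/vw/ is the longest suffix that is a licit onset).
/i…e/ gap (V2→V3): /dpw/ splits as /d/ + /pw/ (/pw/ is the longest suffix that is a licit onset).
Syllabification: dewh.vwid.pwe.
Mapping each syllable to C/V: /dewh/ → CVCC, /vwid/ → CCVC, /pwe/ → CCV.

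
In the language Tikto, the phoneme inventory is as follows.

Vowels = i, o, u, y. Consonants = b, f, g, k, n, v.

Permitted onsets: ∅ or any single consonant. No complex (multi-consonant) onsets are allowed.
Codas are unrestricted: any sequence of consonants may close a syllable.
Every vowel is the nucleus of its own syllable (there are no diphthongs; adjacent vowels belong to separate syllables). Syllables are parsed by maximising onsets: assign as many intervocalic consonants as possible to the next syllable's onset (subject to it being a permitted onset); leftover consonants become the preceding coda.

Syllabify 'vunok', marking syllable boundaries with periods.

Vowels present: u, o; each is a nucleus, giving 2 syllables.
V1 /u/ – V2 /o/: /n/ is a single consonant, so it becomes the next onset.

vu.nok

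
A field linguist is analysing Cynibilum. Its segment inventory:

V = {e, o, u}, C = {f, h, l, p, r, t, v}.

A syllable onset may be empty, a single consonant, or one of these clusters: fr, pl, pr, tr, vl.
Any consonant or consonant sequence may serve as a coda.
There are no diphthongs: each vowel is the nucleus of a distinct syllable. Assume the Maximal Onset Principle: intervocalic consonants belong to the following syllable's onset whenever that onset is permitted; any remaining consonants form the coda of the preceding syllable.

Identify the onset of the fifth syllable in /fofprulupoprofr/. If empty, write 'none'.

Nuclei (vowels): o, u, u, o, o → 5 syllables.
/o…u/ gap (V1→V2): /fpr/; trying suffixes from longest down, /pr/ is the first permitted one, so coda /f/ | onset /pr/.
/u…u/ gap (V2→V3): /l/ → onset of the next syllable (single consonants are always licit onsets).
/u…o/ gap (V3→V4): just /p/ — single C goes to the following onset.
/o…o/ gap (V4→V5): /pr/ — entire cluster is a permitted onset → onset /pr/, coda ∅.
So the parse is fof.pru.lu.po.profr.
Syllable 5 is /profr/: onset /pr/, nucleus /o/, coda /fr/.

pr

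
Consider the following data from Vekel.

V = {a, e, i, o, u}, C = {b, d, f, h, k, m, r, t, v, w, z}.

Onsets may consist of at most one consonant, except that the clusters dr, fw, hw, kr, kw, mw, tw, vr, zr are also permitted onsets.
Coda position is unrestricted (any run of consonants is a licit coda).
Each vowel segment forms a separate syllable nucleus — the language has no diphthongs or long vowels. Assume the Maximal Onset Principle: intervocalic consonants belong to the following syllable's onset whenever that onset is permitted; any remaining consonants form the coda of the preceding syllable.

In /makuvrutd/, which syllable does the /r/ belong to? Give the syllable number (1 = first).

3

The vowels are a, u, u — 3 nuclei, so 3 syllables.
V1 /a/ – V2 /u/: just /k/ — single C goes to the following onset.
V2 /u/ – V3 /u/: cluster /vr/ — /vr/ is itself a permitted onset, so the whole cluster goes right; preceding coda = ∅.
Result: ma.ku.vrutd.
The /r/ is in the onset of syllable 3 (/vrutd/).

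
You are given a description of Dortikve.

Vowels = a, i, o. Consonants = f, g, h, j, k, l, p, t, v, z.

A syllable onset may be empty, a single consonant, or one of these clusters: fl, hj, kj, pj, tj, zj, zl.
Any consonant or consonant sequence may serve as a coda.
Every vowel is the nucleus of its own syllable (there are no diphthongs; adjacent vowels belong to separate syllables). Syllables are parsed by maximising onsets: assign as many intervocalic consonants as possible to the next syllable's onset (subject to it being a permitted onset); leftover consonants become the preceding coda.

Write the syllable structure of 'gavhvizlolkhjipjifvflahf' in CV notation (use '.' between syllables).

Nuclei (vowels): a, i, o, i, i, a → 6 syllables.
σ1/σ2 boundary: /vhv/ splits as /vh/ + /v/ (/v/ is the longest suffix that is a licit onset).
σ2/σ3 boundary: /zl/ is a licit onset in full, so it all attaches to the next syllable.
σ3/σ4 boundary: /lkhj/ — longest licit onset from the right is /hj/, leaving /lk/ as coda.
σ4/σ5 boundary: cluster /pj/ — /pj/ is itself a permitted onset, so the whole cluster goes right; preceding coda = ∅.
σ5/σ6 boundary: /fvfl/; trying suffixes from longest down, /fl/ is the first permitted one, so coda /fv/ | onset /fl/.
So the parse is gavh.vi.zlolk.hji.pjifv.flahf.
Mapping each syllable to C/V: /gavh/ → CVCC, /vi/ → CV, /zlolk/ → CCVCC, /hji/ → CCV, /pjifv/ → CCVCC, /flahf/ → CCVCC.

CVCC.CV.CCVCC.CCV.CCVCC.CCVCC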